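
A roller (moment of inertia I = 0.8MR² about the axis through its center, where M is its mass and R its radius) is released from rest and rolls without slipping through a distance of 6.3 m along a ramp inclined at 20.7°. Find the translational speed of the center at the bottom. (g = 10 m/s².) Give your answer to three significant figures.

The moment of inertia is 0.8MR², giving k ≡ I/(MR²) = 0.8.
The rolling condition ω = v/R makes the rotational term ½I(v/R)² = ½kMv², so KE_total = ½(1+k)Mv² = (9/10)Mv².
The vertical drop is h = L sinθ = 6.3 × sin20.7° = 2.227 m.
Energy conservation: Mgh = (9/10)Mv², so v = √(2gh/(1+k)) = √(2 × 10 × 2.227 / 1.8) ≈ 4.97 m/s.

v ≈ 4.97 m/s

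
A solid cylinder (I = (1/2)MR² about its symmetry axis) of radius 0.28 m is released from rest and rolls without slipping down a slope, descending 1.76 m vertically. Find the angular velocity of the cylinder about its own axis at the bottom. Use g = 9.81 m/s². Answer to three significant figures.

For this body I = (1/2)MR², i.e. k = I/(MR²) = 0.5.
Rolling without slipping gives ω = v/R, so the total kinetic energy is ½Mv² + ½Iω² = ½(1+k)Mv² = (3/4)Mv².
Energy conservation Mgh = ½(1+k)Mv² gives v = √(2gh/(1+k)) = √(2 × 9.81 × 1.76 / 1.5) = 4.798 m/s.
The angular speed follows from ω = v/R = 4.798/0.28 ≈ 17.1 rad/s.

ω ≈ 17.1 rad/s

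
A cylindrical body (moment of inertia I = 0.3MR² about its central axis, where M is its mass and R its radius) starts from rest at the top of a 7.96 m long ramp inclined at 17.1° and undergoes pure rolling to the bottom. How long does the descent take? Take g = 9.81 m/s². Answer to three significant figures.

t ≈ 2.68 s

With I = 0.3MR², the ratio k = I/(MR²) is 0.3.
Translational: Mg sinθ − f = Ma. Rotational about the CM: fR = Iα = kMRa, so f = kMa.
Hence a = g sinθ/(1+k) = 9.81×sin17.1°/1.3 = 2.219 m/s².
With constant a from rest, t = √(2L/a) = √(2·7.96/2.219) ≈ 2.68 s.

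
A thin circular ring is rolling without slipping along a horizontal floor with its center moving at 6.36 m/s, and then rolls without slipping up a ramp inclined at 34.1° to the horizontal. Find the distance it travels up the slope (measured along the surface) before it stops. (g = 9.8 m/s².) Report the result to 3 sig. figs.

d ≈ 7.36 m

With I = MR², the ratio k = I/(MR²) is 1.
Since it rolls without slipping, ω = v/R and KE = ½Mv² + ½Iω² = ½(1+k)Mv² = Mv².
Setting this equal to Mgh gives the vertical rise h = (1+k)v₀²/(2g) = 2×6.36²/(2×9.8) = 4.128 m.
The distance along the slope is d = h/sinθ = 4.128/sin34.1° ≈ 7.36 m.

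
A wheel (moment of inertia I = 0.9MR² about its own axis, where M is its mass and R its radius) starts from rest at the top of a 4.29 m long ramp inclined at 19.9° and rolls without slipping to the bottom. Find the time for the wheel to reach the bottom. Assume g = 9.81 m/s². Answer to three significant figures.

t ≈ 2.21 s

The moment of inertia is 0.9MR², giving k ≡ I/(MR²) = 0.9.
Along the incline Mg sinθ − f = Ma, and torque about the center fR = Iα = kMR²(a/R) gives f = kMa.
Hence a = g sinθ/(1+k) = 9.81×sin19.9°/1.9 = 1.757 m/s².
With constant a from rest, t = √(2L/a) = √(2·4.29/1.757) ≈ 2.21 s.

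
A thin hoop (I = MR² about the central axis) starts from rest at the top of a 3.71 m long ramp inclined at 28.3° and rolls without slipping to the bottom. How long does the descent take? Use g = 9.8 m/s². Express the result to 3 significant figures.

The moment of inertia is MR², giving k ≡ I/(MR²) = 1.
Newton's second law down the slope: Mg sinθ − f = Ma. The torque equation fR = Iα (with α = a/R) gives f = kMa.
Hence a = g sinθ/(1+k) = 9.8×sin28.3°/2 = 2.323 m/s².
With constant a from rest, t = √(2L/a) = √(2·3.71/2.323) ≈ 1.79 s.

t ≈ 1.79 s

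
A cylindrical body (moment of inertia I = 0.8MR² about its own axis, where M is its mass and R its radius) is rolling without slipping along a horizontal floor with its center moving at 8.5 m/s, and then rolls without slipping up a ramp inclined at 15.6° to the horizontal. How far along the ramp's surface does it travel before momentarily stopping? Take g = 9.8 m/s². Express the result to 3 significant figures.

With I = 0.8MR², the ratio k = I/(MR²) is 0.8.
The rolling condition ω = v/R makes the rotational term ½I(v/R)² = ½kMv², so KE_total = ½(1+k)Mv² = (9/10)Mv².
Setting this equal to Mgh gives the vertical rise h = (1+k)v₀²/(2g) = 1.8×8.5²/(2×9.8) = 6.635 m.
The distance along the slope is d = h/sinθ = 6.635/sin15.6° ≈ 24.7 m.

d ≈ 24.7 m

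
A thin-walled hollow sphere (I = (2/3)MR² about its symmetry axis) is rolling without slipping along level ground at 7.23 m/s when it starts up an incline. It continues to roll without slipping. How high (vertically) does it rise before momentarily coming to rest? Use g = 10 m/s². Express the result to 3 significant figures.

h ≈ 4.36 m

The moment of inertia is (2/3)MR², giving k ≡ I/(MR²) = 2/3.
Since it rolls without slipping, ω = v/R and KE = ½Mv² + ½Iω² = ½(1+k)Mv² = (5/6)Mv².
At the top the kinetic energy is zero, so (5/6)Mv₀² = Mgh.
Thus h = (1+k)v₀²/(2g) = 1.667 × 7.23² / (2 × 10) ≈ 4.36 m.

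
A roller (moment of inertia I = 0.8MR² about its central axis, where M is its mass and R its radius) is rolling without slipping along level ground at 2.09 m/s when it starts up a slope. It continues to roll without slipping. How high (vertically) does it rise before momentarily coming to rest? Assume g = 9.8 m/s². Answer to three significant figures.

h ≈ 0.401 m

Here I = 0.8MR², so the shape factor k = I/(MR²) = 0.8.
Rolling without slipping gives ω = v/R, so the total kinetic energy is ½Mv² + ½Iω² = ½(1+k)Mv² = (9/10)Mv².
At the top the kinetic energy is zero, so (9/10)Mv₀² = Mgh.
Thus h = (1+k)v₀²/(2g) = 1.8 × 2.09² / (2 × 9.8) ≈ 0.401 m.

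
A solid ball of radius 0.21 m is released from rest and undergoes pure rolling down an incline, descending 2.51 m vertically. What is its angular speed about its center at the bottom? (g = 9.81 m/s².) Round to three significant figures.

ω ≈ 28.2 rad/s

Here I = (2/5)MR², so the shape factor k = I/(MR²) = 0.4.
Rolling without slipping gives ω = v/R, so the total kinetic energy is ½Mv² + ½Iω² = ½(1+k)Mv² = (7/10)Mv².
Energy conservation Mgh = ½(1+k)Mv² gives v = √(2gh/(1+k)) = √(2 × 9.81 × 2.51 / 1.4) = 5.931 m/s.
The angular speed follows from ω = v/R = 5.931/0.21 ≈ 28.2 rad/s.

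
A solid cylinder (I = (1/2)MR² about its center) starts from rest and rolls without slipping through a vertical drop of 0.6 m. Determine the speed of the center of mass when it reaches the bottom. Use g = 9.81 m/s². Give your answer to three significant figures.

v ≈ 2.80 m/s

With I = (1/2)MR², the ratio k = I/(MR²) is 0.5.
Pure rolling means v = ωR; then KE = ½Mv² + ½I(v/R)² = ½(1+k)Mv² = (3/4)Mv².
Setting Mgh = (3/4)Mv² gives v = √(2gh/(1+k)) = √(2·9.81·0.6/1.5) ≈ 2.80 m/s.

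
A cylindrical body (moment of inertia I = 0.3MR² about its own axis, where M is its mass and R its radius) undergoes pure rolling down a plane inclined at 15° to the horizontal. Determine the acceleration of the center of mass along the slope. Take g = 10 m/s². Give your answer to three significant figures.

The moment of inertia is 0.3MR², giving k ≡ I/(MR²) = 0.3.
Newton's second law down the slope: Mg sinθ − f = Ma. The torque equation fR = Iα (with α = a/R) gives f = kMa.
Eliminating f: Mg sinθ = (1+k)Ma, so a = g sinθ/(1+k) = 10 × sin15° / 1.3 ≈ 1.99 m/s².

a ≈ 1.99 m/s²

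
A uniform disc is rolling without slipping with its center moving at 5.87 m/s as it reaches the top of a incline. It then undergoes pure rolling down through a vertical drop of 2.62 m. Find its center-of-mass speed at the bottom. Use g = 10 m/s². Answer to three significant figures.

v ≈ 8.33 m/s

With I = (1/2)MR², the ratio k = I/(MR²) is 0.5.
The rolling condition ω = v/R makes the rotational term ½I(v/R)² = ½kMv², so KE_total = ½(1+k)Mv² = (3/4)Mv².
Conserving energy between top and bottom: (3/4)Mv² = (3/4)Mv₀² + Mgh, hence v² = v₀² + 2gh/(1+k).
v = √(5.87² + 2×10×2.62/1.5) = √69.39 ≈ 8.33 m/s.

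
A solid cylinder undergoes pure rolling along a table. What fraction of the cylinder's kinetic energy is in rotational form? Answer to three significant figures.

fraction ≈ 0.333

With I = (1/2)MR², the ratio k = I/(MR²) is 0.5.
Since ω = v/R, the translational part is ½Mv² and the rotational part is ½I(v/R)² = ½kMv²; the total is ½(1+k)Mv².
The rotational fraction is therefore k/(1+k) = 0.5/1.5 ≈ 0.333.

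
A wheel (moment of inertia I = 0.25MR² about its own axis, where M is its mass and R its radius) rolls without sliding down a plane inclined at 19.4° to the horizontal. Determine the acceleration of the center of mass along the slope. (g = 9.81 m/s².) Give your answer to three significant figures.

a ≈ 2.61 m/s²

With I = 0.25MR², the ratio k = I/(MR²) is 0.25.
Translational: Mg sinθ − f = Ma. Rotational about the CM: fR = Iα = kMRa, so f = kMa.
Eliminating f: Mg sinθ = (1+k)Ma, so a = g sinθ/(1+k) = 9.81 × sin19.4° / 1.25 ≈ 2.61 m/s².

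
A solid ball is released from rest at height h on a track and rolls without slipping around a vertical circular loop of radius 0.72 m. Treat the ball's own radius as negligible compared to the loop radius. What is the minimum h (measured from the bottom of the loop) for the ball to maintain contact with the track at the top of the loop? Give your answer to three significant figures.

Here I = (2/5)MR², so the shape factor k = I/(MR²) = 0.4.
At the top, contact is just lost when gravity alone supplies the centripetal force: Mg = Mv_top²/r, i.e. v_top² = gr.
With ω = v/R, the kinetic energy at speed v is ½(1+k)Mv² = (7/10)Mv².
Energy conservation from release (height h) to the top (height 2r): Mgh = Mg(2r) + (7/10)M·gr.
Thus h_min = 2r + (1+k)r/2 = r(2 + 1.4/2) = 0.72 × 2.7 ≈ 1.94 m.

h_min ≈ 1.94 m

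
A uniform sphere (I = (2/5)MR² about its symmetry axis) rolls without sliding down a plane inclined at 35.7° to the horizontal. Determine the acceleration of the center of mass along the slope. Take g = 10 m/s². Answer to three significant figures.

With I = (2/5)MR², the ratio k = I/(MR²) is 0.4.
Translational: Mg sinθ − f = Ma. Rotational about the CM: fR = Iα = kMRa, so f = kMa.
Eliminating f: Mg sinθ = (1+k)Ma, so a = g sinθ/(1+k) = 10 × sin35.7° / 1.4 ≈ 4.17 m/s².

a ≈ 4.17 m/s²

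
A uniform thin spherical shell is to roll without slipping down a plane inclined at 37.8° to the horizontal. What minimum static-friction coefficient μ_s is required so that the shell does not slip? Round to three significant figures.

The moment of inertia is (2/3)MR², giving k ≡ I/(MR²) = 2/3.
Translational: Mg sinθ − f = Ma. Rotational about the CM: fR = Iα = kMRa, so f = kMa.
These give a = g sinθ/(1+k) and the required friction f = kMg sinθ/(1+k).
The normal force is N = Mg cosθ, so μ_min = f/N = k tanθ/(1+k).
μ_min = (2/3) × tan37.8° / 1.667 ≈ 0.310.

μ_min ≈ 0.310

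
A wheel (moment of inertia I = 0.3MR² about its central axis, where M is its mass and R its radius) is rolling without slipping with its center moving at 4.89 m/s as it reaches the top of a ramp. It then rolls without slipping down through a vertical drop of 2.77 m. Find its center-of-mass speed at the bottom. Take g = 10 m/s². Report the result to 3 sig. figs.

With I = 0.3MR², the ratio k = I/(MR²) is 0.3.
Rolling without slipping gives ω = v/R, so the total kinetic energy is ½Mv² + ½Iω² = ½(1+k)Mv² = (13/20)Mv².
Energy conservation: (13/20)Mv₀² + Mgh = (13/20)Mv², so v² = v₀² + 2gh/(1+k).
v = √(4.89² + 2×10×2.77/1.3) = √66.53 ≈ 8.16 m/s.

v ≈ 8.16 m/s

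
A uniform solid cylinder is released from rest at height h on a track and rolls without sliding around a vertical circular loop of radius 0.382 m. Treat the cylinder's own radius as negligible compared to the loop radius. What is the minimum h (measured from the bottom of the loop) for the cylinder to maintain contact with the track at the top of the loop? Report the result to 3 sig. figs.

h_min ≈ 1.05 m

For this body I = (1/2)MR², i.e. k = I/(MR²) = 0.5.
At the top of the loop, the minimum-contact condition is Mg = Mv_top²/r, so v_top² = gr.
With ω = v/R, the kinetic energy at speed v is ½(1+k)Mv² = (3/4)Mv².
Energy conservation from release (height h) to the top (height 2r): Mgh = Mg(2r) + (3/4)M·gr.
Thus h_min = 2r + (1+k)r/2 = r(2 + 1.5/2) = 0.382 × 2.75 ≈ 1.05 m.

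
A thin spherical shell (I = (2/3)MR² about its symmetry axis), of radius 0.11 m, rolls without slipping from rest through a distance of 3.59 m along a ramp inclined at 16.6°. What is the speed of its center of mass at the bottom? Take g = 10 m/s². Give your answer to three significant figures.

Here I = (2/3)MR², so the shape factor k = I/(MR²) = 2/3.
Since it rolls without slipping, ω = v/R and KE = ½Mv² + ½Iω² = ½(1+k)Mv² = (5/6)Mv².
The vertical drop is h = L sinθ = 3.59 × sin16.6° = 1.026 m.
Energy conservation: Mgh = (5/6)Mv², so v = √(2gh/(1+k)) = √(2 × 10 × 1.026 / 1.667) ≈ 3.51 m/s.

v ≈ 3.51 m/s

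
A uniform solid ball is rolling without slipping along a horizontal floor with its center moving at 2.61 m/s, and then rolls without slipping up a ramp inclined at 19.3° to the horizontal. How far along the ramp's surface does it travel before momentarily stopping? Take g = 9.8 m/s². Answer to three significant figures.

Here I = (2/5)MR², so the shape factor k = I/(MR²) = 0.4.
Pure rolling means v = ωR; then KE = ½Mv² + ½I(v/R)² = ½(1+k)Mv² = (7/10)Mv².
Setting this equal to Mgh gives the vertical rise h = (1+k)v₀²/(2g) = 1.4×2.61²/(2×9.8) = 0.4866 m.
Along the incline, d = h/sinθ = 0.4866/sin19.3° ≈ 1.47 m.

d ≈ 1.47 m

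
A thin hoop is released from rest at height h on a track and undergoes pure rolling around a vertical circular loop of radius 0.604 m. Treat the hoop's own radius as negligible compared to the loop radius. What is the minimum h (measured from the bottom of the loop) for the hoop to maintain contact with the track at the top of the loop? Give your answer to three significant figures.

For this body I = MR², i.e. k = I/(MR²) = 1.
At the top of the loop, the minimum-contact condition is Mg = Mv_top²/r, so v_top² = gr.
With ω = v/R, the kinetic energy at speed v is ½(1+k)Mv² = Mv².
Energy conservation from release (height h) to the top (height 2r): Mgh = Mg(2r) + M·gr.
Thus h_min = 2r + (1+k)r/2 = r(2 + 2/2) = 0.604 × 3 ≈ 1.81 m.

h_min ≈ 1.81 m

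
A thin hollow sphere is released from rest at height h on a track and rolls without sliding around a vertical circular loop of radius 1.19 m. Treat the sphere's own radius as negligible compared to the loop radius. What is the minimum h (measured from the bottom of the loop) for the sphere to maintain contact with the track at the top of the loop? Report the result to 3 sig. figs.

Here I = (2/3)MR², so the shape factor k = I/(MR²) = 2/3.
At the top, contact is just lost when gravity alone supplies the centripetal force: Mg = Mv_top²/r, i.e. v_top² = gr.
With ω = v/R, the kinetic energy at speed v is ½(1+k)Mv² = (5/6)Mv².
Energy conservation from release (height h) to the top (height 2r): Mgh = Mg(2r) + (5/6)M·gr.
Thus h_min = 2r + (1+k)r/2 = r(2 + 1.667/2) = 1.19 × 2.833 ≈ 3.37 m.

h_min ≈ 3.37 m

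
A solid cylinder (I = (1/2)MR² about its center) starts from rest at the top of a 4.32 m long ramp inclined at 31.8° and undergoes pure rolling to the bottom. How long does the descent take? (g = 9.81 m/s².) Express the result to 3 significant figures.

For this body I = (1/2)MR², i.e. k = I/(MR²) = 0.5.
Newton's second law down the slope: Mg sinθ − f = Ma. The torque equation fR = Iα (with α = a/R) gives f = kMa.
Hence a = g sinθ/(1+k) = 9.81×sin31.8°/1.5 = 3.446 m/s².
Starting from rest, L = ½at², so t = √(2L/a) = √(2×4.32/3.446) ≈ 1.58 s.

t ≈ 1.58 s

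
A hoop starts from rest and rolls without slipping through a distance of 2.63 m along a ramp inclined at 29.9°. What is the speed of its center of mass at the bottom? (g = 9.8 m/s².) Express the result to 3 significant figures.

With I = MR², the ratio k = I/(MR²) is 1.
The rolling condition ω = v/R makes the rotational term ½I(v/R)² = ½kMv², so KE_total = ½(1+k)Mv² = Mv².
The vertical drop is h = L sinθ = 2.63 × sin29.9° = 1.311 m.
Energy conservation: Mgh = Mv², so v = √(2gh/(1+k)) = √(2 × 9.8 × 1.311 / 2) ≈ 3.58 m/s.

v ≈ 3.58 m/s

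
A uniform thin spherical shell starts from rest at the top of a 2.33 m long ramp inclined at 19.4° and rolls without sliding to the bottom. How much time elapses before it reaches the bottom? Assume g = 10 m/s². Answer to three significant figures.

t ≈ 1.53 s

For this body I = (2/3)MR², i.e. k = I/(MR²) = 2/3.
Newton's second law down the slope: Mg sinθ − f = Ma. The torque equation fR = Iα (with α = a/R) gives f = kMa.
Hence a = g sinθ/(1+k) = 10×sin19.4°/1.667 = 1.993 m/s².
With constant a from rest, t = √(2L/a) = √(2·2.33/1.993) ≈ 1.53 s.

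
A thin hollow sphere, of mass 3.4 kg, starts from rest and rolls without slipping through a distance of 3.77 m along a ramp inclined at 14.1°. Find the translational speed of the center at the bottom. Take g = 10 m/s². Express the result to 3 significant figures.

For this body I = (2/3)MR², i.e. k = I/(MR²) = 2/3.
Pure rolling means v = ωR; then KE = ½Mv² + ½I(v/R)² = ½(1+k)Mv² = (5/6)Mv².
The vertical drop is h = L sinθ = 3.77 × sin14.1° = 0.9184 m.
Energy conservation: Mgh = (5/6)Mv², so v = √(2gh/(1+k)) = √(2 × 10 × 0.9184 / 1.667) ≈ 3.32 m/s.

v ≈ 3.32 m/s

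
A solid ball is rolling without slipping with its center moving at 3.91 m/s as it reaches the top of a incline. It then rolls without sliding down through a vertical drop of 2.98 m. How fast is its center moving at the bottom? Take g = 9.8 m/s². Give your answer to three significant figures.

With I = (2/5)MR², the ratio k = I/(MR²) is 0.4.
The rolling condition ω = v/R makes the rotational term ½I(v/R)² = ½kMv², so KE_total = ½(1+k)Mv² = (7/10)Mv².
Energy conservation: (7/10)Mv₀² + Mgh = (7/10)Mv², so v² = v₀² + 2gh/(1+k).
v = √(3.91² + 2×9.8×2.98/1.4) = √57.01 ≈ 7.55 m/s.

v ≈ 7.55 m/s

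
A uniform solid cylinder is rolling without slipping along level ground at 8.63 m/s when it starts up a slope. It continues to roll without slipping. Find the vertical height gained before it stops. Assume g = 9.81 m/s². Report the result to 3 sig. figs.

h ≈ 5.69 m

The moment of inertia is (1/2)MR², giving k ≡ I/(MR²) = 0.5.
Pure rolling means v = ωR; then KE = ½Mv² + ½I(v/R)² = ½(1+k)Mv² = (3/4)Mv².
All of this converts to potential energy at the highest point: (3/4)Mv₀² = Mgh.
Thus h = (1+k)v₀²/(2g) = 1.5 × 8.63² / (2 × 9.81) ≈ 5.69 m.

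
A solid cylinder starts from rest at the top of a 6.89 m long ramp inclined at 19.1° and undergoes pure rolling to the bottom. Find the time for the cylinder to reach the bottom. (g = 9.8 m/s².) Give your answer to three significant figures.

t ≈ 2.54 s

Here I = (1/2)MR², so the shape factor k = I/(MR²) = 0.5.
Translational: Mg sinθ − f = Ma. Rotational about the CM: fR = Iα = kMRa, so f = kMa.
Hence a = g sinθ/(1+k) = 9.8×sin19.1°/1.5 = 2.138 m/s².
With constant a from rest, t = √(2L/a) = √(2·6.89/2.138) ≈ 2.54 s.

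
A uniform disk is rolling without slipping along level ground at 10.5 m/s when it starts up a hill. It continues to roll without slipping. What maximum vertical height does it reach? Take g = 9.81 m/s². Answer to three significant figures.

h ≈ 8.43 m

For this body I = (1/2)MR², i.e. k = I/(MR²) = 0.5.
Rolling without slipping gives ω = v/R, so the total kinetic energy is ½Mv² + ½Iω² = ½(1+k)Mv² = (3/4)Mv².
At the top the kinetic energy is zero, so (3/4)Mv₀² = Mgh.
Thus h = (1+k)v₀²/(2g) = 1.5 × 10.5² / (2 × 9.81) ≈ 8.43 m.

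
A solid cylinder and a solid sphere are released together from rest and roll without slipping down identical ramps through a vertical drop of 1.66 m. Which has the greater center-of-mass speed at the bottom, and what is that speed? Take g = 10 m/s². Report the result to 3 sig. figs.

For rolling without slipping, Mgh = ½(1+k)Mv² where k = I/(MR²), so v = √(2gh/(1+k)).
Solid cylinder: k = 0.5, giving v = √(2×10×1.66/1.5) = 4.705 m/s.
Solid sphere: k = 0.4, giving v = √(2×10×1.66/1.4) = 4.87 m/s.
The smaller k wins: the solid sphere, at ≈ 4.87 m/s.

the solid sphere, at v ≈ 4.87 m/s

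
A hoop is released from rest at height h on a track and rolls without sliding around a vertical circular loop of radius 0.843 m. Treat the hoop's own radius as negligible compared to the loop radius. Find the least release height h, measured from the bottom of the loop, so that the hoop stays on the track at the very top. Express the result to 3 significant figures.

h_min ≈ 2.53 m

With I = MR², the ratio k = I/(MR²) is 1.
At the top of the loop, the minimum-contact condition is Mg = Mv_top²/r, so v_top² = gr.
With ω = v/R, the kinetic energy at speed v is ½(1+k)Mv² = Mv².
Energy conservation from release (height h) to the top (height 2r): Mgh = Mg(2r) + M·gr.
Thus h_min = 2r + (1+k)r/2 = r(2 + 2/2) = 0.843 × 3 ≈ 2.53 m.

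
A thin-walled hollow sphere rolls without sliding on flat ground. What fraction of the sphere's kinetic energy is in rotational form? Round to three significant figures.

fraction ≈ 0.400

For this body I = (2/3)MR², i.e. k = I/(MR²) = 2/3.
With ω = v/R, KE_trans = ½Mv² and KE_rot = ½Iω² = ½kMv², so KE_total = ½(1+k)Mv².
The rotational fraction is therefore k/(1+k) = (2/3)/1.667 ≈ 0.400.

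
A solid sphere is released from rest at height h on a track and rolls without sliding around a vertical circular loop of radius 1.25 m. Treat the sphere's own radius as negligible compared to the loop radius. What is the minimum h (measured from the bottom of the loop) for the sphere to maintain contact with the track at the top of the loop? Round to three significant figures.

h_min ≈ 3.38 m

The moment of inertia is (2/5)MR², giving k ≡ I/(MR²) = 0.4.
At the top of the loop, the minimum-contact condition is Mg = Mv_top²/r, so v_top² = gr.
With ω = v/R, the kinetic energy at speed v is ½(1+k)Mv² = (7/10)Mv².
Energy conservation from release (height h) to the top (height 2r): Mgh = Mg(2r) + (7/10)M·gr.
Thus h_min = 2r + (1+k)r/2 = r(2 + 1.4/2) = 1.25 × 2.7 ≈ 3.38 m.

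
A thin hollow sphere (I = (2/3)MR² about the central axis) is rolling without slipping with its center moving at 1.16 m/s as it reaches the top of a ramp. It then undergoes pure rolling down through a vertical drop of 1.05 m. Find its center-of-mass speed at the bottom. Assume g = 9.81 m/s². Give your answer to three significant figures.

v ≈ 3.70 m/s

Here I = (2/3)MR², so the shape factor k = I/(MR²) = 2/3.
The rolling condition ω = v/R makes the rotational term ½I(v/R)² = ½kMv², so KE_total = ½(1+k)Mv² = (5/6)Mv².
Energy conservation: (5/6)Mv₀² + Mgh = (5/6)Mv², so v² = v₀² + 2gh/(1+k).
v = √(1.16² + 2×9.81×1.05/1.667) = √13.71 ≈ 3.70 m/s.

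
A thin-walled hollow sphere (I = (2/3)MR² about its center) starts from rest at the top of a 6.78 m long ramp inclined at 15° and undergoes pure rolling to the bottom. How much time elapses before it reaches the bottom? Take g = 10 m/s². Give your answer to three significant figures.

Here I = (2/3)MR², so the shape factor k = I/(MR²) = 2/3.
Newton's second law down the slope: Mg sinθ − f = Ma. The torque equation fR = Iα (with α = a/R) gives f = kMa.
Hence a = g sinθ/(1+k) = 10×sin15°/1.667 = 1.553 m/s².
Starting from rest, L = ½at², so t = √(2L/a) = √(2×6.78/1.553) ≈ 2.95 s.

t ≈ 2.95 s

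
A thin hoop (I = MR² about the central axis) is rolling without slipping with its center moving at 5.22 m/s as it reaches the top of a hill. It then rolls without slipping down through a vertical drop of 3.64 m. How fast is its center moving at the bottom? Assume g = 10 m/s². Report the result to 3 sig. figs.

v ≈ 7.98 m/s

For this body I = MR², i.e. k = I/(MR²) = 1.
Rolling without slipping gives ω = v/R, so the total kinetic energy is ½Mv² + ½Iω² = ½(1+k)Mv² = Mv².
Energy conservation: Mv₀² + Mgh = Mv², so v² = v₀² + 2gh/(1+k).
v = √(5.22² + 2×10×3.64/2) = √63.65 ≈ 7.98 m/s.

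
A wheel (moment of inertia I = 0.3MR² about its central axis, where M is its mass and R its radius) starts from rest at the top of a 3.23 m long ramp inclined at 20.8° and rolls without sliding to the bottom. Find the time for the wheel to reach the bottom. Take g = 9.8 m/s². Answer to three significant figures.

Here I = 0.3MR², so the shape factor k = I/(MR²) = 0.3.
Newton's second law down the slope: Mg sinθ − f = Ma. The torque equation fR = Iα (with α = a/R) gives f = kMa.
Hence a = g sinθ/(1+k) = 9.8×sin20.8°/1.3 = 2.677 m/s².
With constant a from rest, t = √(2L/a) = √(2·3.23/2.677) ≈ 1.55 s.

t ≈ 1.55 s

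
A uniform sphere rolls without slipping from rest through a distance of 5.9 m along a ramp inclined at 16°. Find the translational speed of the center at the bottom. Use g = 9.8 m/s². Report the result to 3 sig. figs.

The moment of inertia is (2/5)MR², giving k ≡ I/(MR²) = 0.4.
Rolling without slipping gives ω = v/R, so the total kinetic energy is ½Mv² + ½Iω² = ½(1+k)Mv² = (7/10)Mv².
The vertical drop is h = L sinθ = 5.9 × sin16° = 1.626 m.
Energy conservation: Mgh = (7/10)Mv², so v = √(2gh/(1+k)) = √(2 × 9.8 × 1.626 / 1.4) ≈ 4.77 m/s.

v ≈ 4.77 m/s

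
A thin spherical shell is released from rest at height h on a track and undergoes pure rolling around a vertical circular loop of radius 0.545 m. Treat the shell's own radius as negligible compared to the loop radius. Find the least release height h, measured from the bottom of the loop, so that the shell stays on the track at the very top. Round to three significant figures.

Here I = (2/3)MR², so the shape factor k = I/(MR²) = 2/3.
At the top, contact is just lost when gravity alone supplies the centripetal force: Mg = Mv_top²/r, i.e. v_top² = gr.
With ω = v/R, the kinetic energy at speed v is ½(1+k)Mv² = (5/6)Mv².
Energy conservation from release (height h) to the top (height 2r): Mgh = Mg(2r) + (5/6)M·gr.
Thus h_min = 2r + (1+k)r/2 = r(2 + 1.667/2) = 0.545 × 2.833 ≈ 1.54 m.

h_min ≈ 1.54 m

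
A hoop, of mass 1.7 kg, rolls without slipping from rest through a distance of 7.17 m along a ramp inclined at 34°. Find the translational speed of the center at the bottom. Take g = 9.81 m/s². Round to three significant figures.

The moment of inertia is MR², giving k ≡ I/(MR²) = 1.
Since it rolls without slipping, ω = v/R and KE = ½Mv² + ½Iω² = ½(1+k)Mv² = Mv².
The vertical drop is h = L sinθ = 7.17 × sin34° = 4.009 m.
Setting Mgh = Mv² gives v = √(2gh/(1+k)) = √(2·9.81·4.009/2) ≈ 6.27 m/s.

v ≈ 6.27 m/s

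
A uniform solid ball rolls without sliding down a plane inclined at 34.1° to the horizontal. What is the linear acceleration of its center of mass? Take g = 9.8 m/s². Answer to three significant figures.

a ≈ 3.92 m/s²

The moment of inertia is (2/5)MR², giving k ≡ I/(MR²) = 0.4.
Translational: Mg sinθ − f = Ma. Rotational about the CM: fR = Iα = kMRa, so f = kMa.
Eliminating f: Mg sinθ = (1+k)Ma, so a = g sinθ/(1+k) = 9.8 × sin34.1° / 1.4 ≈ 3.92 m/s².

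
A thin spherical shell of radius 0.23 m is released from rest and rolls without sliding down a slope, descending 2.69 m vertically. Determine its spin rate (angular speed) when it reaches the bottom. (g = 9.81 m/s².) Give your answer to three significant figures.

ω ≈ 24.5 rad/s

For this body I = (2/3)MR², i.e. k = I/(MR²) = 2/3.
Rolling without slipping gives ω = v/R, so the total kinetic energy is ½Mv² + ½Iω² = ½(1+k)Mv² = (5/6)Mv².
Energy conservation Mgh = ½(1+k)Mv² gives v = √(2gh/(1+k)) = √(2 × 9.81 × 2.69 / 1.667) = 5.627 m/s.
Then ω = v/R = 5.627 / 0.23 ≈ 24.5 rad/s.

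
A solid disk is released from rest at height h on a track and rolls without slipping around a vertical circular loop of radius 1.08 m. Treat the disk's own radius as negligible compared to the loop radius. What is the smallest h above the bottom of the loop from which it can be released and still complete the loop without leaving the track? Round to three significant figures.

h_min ≈ 2.97 m

The moment of inertia is (1/2)MR², giving k ≡ I/(MR²) = 0.5.
At the top of the loop, the minimum-contact condition is Mg = Mv_top²/r, so v_top² = gr.
With ω = v/R, the kinetic energy at speed v is ½(1+k)Mv² = (3/4)Mv².
Energy conservation from release (height h) to the top (height 2r): Mgh = Mg(2r) + (3/4)M·gr.
Thus h_min = 2r + (1+k)r/2 = r(2 + 1.5/2) = 1.08 × 2.75 ≈ 2.97 m.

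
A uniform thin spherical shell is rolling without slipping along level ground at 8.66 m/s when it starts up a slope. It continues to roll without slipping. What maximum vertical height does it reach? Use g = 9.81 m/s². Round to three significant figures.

h ≈ 6.37 m

For this body I = (2/3)MR², i.e. k = I/(MR²) = 2/3.
Pure rolling means v = ωR; then KE = ½Mv² + ½I(v/R)² = ½(1+k)Mv² = (5/6)Mv².
At the top the kinetic energy is zero, so (5/6)Mv₀² = Mgh.
Thus h = (1+k)v₀²/(2g) = 1.667 × 8.66² / (2 × 9.81) ≈ 6.37 m.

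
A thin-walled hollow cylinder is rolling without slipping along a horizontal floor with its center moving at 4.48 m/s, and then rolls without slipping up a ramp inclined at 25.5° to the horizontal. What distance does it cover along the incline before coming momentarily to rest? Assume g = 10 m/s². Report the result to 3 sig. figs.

d ≈ 4.66 m

With I = MR², the ratio k = I/(MR²) is 1.
The rolling condition ω = v/R makes the rotational term ½I(v/R)² = ½kMv², so KE_total = ½(1+k)Mv² = Mv².
Setting this equal to Mgh gives the vertical rise h = (1+k)v₀²/(2g) = 2×4.48²/(2×10) = 2.007 m.
The distance along the slope is d = h/sinθ = 2.007/sin25.5° ≈ 4.66 m.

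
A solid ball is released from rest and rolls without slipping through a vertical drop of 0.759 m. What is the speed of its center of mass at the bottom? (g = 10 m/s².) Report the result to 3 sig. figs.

v ≈ 3.29 m/s

With I = (2/5)MR², the ratio k = I/(MR²) is 0.4.
The rolling condition ω = v/R makes the rotational term ½I(v/R)² = ½kMv², so KE_total = ½(1+k)Mv² = (7/10)Mv².
Setting Mgh = (7/10)Mv² gives v = √(2gh/(1+k)) = √(2·10·0.759/1.4) ≈ 3.29 m/s.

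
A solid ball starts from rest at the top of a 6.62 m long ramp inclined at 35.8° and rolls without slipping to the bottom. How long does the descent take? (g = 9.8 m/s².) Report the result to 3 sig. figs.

Here I = (2/5)MR², so the shape factor k = I/(MR²) = 0.4.
Newton's second law down the slope: Mg sinθ − f = Ma. The torque equation fR = Iα (with α = a/R) gives f = kMa.
Hence a = g sinθ/(1+k) = 9.8×sin35.8°/1.4 = 4.095 m/s².
With constant a from rest, t = √(2L/a) = √(2·6.62/4.095) ≈ 1.80 s.

t ≈ 1.80 s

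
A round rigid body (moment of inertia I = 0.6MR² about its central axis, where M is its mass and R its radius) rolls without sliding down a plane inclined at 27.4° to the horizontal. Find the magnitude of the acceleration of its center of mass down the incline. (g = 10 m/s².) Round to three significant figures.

For this body I = 0.6MR², i.e. k = I/(MR²) = 0.6.
Translational: Mg sinθ − f = Ma. Rotational about the CM: fR = Iα = kMRa, so f = kMa.
Eliminating f: Mg sinθ = (1+k)Ma, so a = g sinθ/(1+k) = 10 × sin27.4° / 1.6 ≈ 2.88 m/s².

a ≈ 2.88 m/s²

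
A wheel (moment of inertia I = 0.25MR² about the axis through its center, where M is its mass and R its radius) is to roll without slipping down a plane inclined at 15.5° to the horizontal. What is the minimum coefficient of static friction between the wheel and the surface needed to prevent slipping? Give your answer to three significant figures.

μ_min ≈ 0.0555

Here I = 0.25MR², so the shape factor k = I/(MR²) = 0.25.
Newton's second law down the slope: Mg sinθ − f = Ma. The torque equation fR = Iα (with α = a/R) gives f = kMa.
These give a = g sinθ/(1+k) and the required friction f = kMg sinθ/(1+k).
With N = Mg cosθ, the no-slip condition f ≤ μN gives μ_min = f/N = k tanθ/(1+k).
μ_min = 0.25 × tan15.5° / 1.25 ≈ 0.0555.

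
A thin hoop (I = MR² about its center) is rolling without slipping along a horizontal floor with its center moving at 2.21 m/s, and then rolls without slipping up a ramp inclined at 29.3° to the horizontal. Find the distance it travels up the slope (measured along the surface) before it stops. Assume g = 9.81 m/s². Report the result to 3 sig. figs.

The moment of inertia is MR², giving k ≡ I/(MR²) = 1.
The rolling condition ω = v/R makes the rotational term ½I(v/R)² = ½kMv², so KE_total = ½(1+k)Mv² = Mv².
Setting this equal to Mgh gives the vertical rise h = (1+k)v₀²/(2g) = 2×2.21²/(2×9.81) = 0.4979 m.
The distance along the slope is d = h/sinθ = 0.4979/sin29.3° ≈ 1.02 m.

d ≈ 1.02 m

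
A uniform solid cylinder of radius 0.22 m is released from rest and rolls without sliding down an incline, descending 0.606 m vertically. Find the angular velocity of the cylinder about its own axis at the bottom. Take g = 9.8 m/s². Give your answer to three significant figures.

ω ≈ 12.8 rad/s

Here I = (1/2)MR², so the shape factor k = I/(MR²) = 0.5.
Since it rolls without slipping, ω = v/R and KE = ½Mv² + ½Iω² = ½(1+k)Mv² = (3/4)Mv².
Energy conservation Mgh = ½(1+k)Mv² gives v = √(2gh/(1+k)) = √(2 × 9.8 × 0.606 / 1.5) = 2.814 m/s.
Then ω = v/R = 2.814 / 0.22 ≈ 12.8 rad/s.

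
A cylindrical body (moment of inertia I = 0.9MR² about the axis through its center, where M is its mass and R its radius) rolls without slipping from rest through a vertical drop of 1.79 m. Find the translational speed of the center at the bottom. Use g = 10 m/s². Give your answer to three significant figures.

Here I = 0.9MR², so the shape factor k = I/(MR²) = 0.9.
The rolling condition ω = v/R makes the rotational term ½I(v/R)² = ½kMv², so KE_total = ½(1+k)Mv² = (19/20)Mv².
Setting Mgh = (19/20)Mv² gives v = √(2gh/(1+k)) = √(2·10·1.79/1.9) ≈ 4.34 m/s.

v ≈ 4.34 m/s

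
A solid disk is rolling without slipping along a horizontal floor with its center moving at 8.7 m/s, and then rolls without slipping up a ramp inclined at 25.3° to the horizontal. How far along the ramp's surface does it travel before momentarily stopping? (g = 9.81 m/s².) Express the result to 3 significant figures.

d ≈ 13.5 m

The moment of inertia is (1/2)MR², giving k ≡ I/(MR²) = 0.5.
Since it rolls without slipping, ω = v/R and KE = ½Mv² + ½Iω² = ½(1+k)Mv² = (3/4)Mv².
Setting this equal to Mgh gives the vertical rise h = (1+k)v₀²/(2g) = 1.5×8.7²/(2×9.81) = 5.787 m.
Along the incline, d = h/sinθ = 5.787/sin25.3° ≈ 13.5 m.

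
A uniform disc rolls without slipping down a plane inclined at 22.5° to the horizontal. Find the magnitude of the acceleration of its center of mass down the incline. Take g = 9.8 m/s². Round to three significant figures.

For this body I = (1/2)MR², i.e. k = I/(MR²) = 0.5.
Newton's second law down the slope: Mg sinθ − f = Ma. The torque equation fR = Iα (with α = a/R) gives f = kMa.
Eliminating f: Mg sinθ = (1+k)Ma, so a = g sinθ/(1+k) = 9.8 × sin22.5° / 1.5 ≈ 2.50 m/s².

a ≈ 2.50 m/s²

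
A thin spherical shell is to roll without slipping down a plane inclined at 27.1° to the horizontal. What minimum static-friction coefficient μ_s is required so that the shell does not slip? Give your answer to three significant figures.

The moment of inertia is (2/3)MR², giving k ≡ I/(MR²) = 2/3.
Newton's second law down the slope: Mg sinθ − f = Ma. The torque equation fR = Iα (with α = a/R) gives f = kMa.
These give a = g sinθ/(1+k) and the required friction f = kMg sinθ/(1+k).
The normal force is N = Mg cosθ, so μ_min = f/N = k tanθ/(1+k).
μ_min = (2/3) × tan27.1° / 1.667 ≈ 0.205.

μ_min ≈ 0.205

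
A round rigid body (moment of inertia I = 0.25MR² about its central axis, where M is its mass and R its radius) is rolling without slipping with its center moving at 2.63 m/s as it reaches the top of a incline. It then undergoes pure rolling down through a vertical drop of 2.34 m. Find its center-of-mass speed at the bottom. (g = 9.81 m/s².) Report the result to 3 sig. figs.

v ≈ 6.61 m/s

Here I = 0.25MR², so the shape factor k = I/(MR²) = 0.25.
Since it rolls without slipping, ω = v/R and KE = ½Mv² + ½Iω² = ½(1+k)Mv² = (5/8)Mv².
Energy conservation: (5/8)Mv₀² + Mgh = (5/8)Mv², so v² = v₀² + 2gh/(1+k).
v = √(2.63² + 2×9.81×2.34/1.25) = √43.65 ≈ 6.61 m/s.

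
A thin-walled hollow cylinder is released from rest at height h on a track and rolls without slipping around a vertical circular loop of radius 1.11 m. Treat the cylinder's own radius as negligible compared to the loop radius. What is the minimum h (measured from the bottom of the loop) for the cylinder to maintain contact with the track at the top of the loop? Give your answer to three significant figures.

h_min ≈ 3.33 m

The moment of inertia is MR², giving k ≡ I/(MR²) = 1.
At the top, contact is just lost when gravity alone supplies the centripetal force: Mg = Mv_top²/r, i.e. v_top² = gr.
With ω = v/R, the kinetic energy at speed v is ½(1+k)Mv² = Mv².
Energy conservation from release (height h) to the top (height 2r): Mgh = Mg(2r) + M·gr.
Thus h_min = 2r + (1+k)r/2 = r(2 + 2/2) = 1.11 × 3 ≈ 3.33 m.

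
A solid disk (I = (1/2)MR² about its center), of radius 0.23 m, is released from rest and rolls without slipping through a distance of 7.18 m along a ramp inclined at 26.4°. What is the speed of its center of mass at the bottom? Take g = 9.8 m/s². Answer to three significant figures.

v ≈ 6.46 m/s

Here I = (1/2)MR², so the shape factor k = I/(MR²) = 0.5.
Since it rolls without slipping, ω = v/R and KE = ½Mv² + ½Iω² = ½(1+k)Mv² = (3/4)Mv².
The vertical drop is h = L sinθ = 7.18 × sin26.4° = 3.192 m.
Setting Mgh = (3/4)Mv² gives v = √(2gh/(1+k)) = √(2·9.8·3.192/1.5) ≈ 6.46 m/s.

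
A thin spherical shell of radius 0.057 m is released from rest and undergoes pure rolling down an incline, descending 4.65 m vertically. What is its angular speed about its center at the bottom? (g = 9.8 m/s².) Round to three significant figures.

With I = (2/3)MR², the ratio k = I/(MR²) is 2/3.
Pure rolling means v = ωR; then KE = ½Mv² + ½I(v/R)² = ½(1+k)Mv² = (5/6)Mv².
Energy conservation Mgh = ½(1+k)Mv² gives v = √(2gh/(1+k)) = √(2 × 9.8 × 4.65 / 1.667) = 7.395 m/s.
The angular speed follows from ω = v/R = 7.395/0.057 ≈ 130 rad/s.

ω ≈ 130 rad/s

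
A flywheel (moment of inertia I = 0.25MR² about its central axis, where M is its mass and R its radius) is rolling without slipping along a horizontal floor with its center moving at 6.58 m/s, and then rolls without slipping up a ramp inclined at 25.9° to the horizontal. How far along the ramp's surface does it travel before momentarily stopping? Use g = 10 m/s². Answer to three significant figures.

Here I = 0.25MR², so the shape factor k = I/(MR²) = 0.25.
Since it rolls without slipping, ω = v/R and KE = ½Mv² + ½Iω² = ½(1+k)Mv² = (5/8)Mv².
Setting this equal to Mgh gives the vertical rise h = (1+k)v₀²/(2g) = 1.25×6.58²/(2×10) = 2.706 m.
Along the incline, d = h/sinθ = 2.706/sin25.9° ≈ 6.20 m.

d ≈ 6.20 m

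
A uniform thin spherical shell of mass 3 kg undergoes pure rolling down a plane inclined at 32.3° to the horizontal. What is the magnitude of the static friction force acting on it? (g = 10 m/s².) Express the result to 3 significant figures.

f ≈ 6.41 N

For this body I = (2/3)MR², i.e. k = I/(MR²) = 2/3.
Translational: Mg sinθ − f = Ma. Rotational about the CM: fR = Iα = kMRa, so f = kMa.
Combining, a = g sinθ/(1+k) and f = kMa = kMg sinθ/(1+k).
f = (2/3) × 3 × 10 × sin32.3° / 1.667 ≈ 6.41 N.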